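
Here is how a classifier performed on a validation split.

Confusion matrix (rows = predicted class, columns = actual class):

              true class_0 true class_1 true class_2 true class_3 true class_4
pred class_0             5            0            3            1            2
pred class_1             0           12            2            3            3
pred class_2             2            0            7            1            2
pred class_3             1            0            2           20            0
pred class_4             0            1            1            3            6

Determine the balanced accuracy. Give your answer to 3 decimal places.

0.638

Balanced accuracy = mean of per-class recall.
  class_0: recall = 5/8 = 0.6250
  class_1: recall = 12/13 = 0.9231
  class_2: recall = 7/15 = 0.4667
  class_3: recall = 20/28 = 0.7143
  class_4: recall = 6/13 = 0.4615
Mean = (0.6250 + 0.9231 + 0.4667 + 0.7143 + 0.4615) / 5 = 0.638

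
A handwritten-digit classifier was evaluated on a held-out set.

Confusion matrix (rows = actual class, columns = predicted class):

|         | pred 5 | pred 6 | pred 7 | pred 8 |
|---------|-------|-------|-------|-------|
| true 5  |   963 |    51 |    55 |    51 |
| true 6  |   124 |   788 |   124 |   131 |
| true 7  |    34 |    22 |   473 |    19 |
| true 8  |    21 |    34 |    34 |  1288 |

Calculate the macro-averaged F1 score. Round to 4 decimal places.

0.8203

Per-class F1 score (2·TP/(2·TP+FP+FN)):
  5: TP=963, FP=124+34+21=179, FN=51+55+51=157 → 1926/2262 = 0.85146
  6: TP=788, FP=51+22+34=107, FN=124+124+131=379 → 1576/2062 = 0.76431
  7: TP=473, FP=55+124+34=213, FN=34+22+19=75 → 946/1234 = 0.76661
  8: TP=1288, FP=51+131+19=201, FN=21+34+34=89 → 2576/2866 = 0.89881
Macro-F1 score = mean = (0.85146 + 0.76431 + 0.76661 + 0.89881) / 4 = 0.8203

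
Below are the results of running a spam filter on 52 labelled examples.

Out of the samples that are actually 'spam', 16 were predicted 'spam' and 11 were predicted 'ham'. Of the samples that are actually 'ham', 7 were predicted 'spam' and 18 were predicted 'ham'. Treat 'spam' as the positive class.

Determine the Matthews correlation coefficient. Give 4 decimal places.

MCC = (TP·TN − FP·FN) / √((TP+FP)(TP+FN)(TN+FP)(TN+FN))
Numerator = 16·18 − 7·11 = 211
Denominator = √(23·27·25·29) = √450225 = 670.9881
MCC = 211 / 670.9881 = 0.3145

0.3145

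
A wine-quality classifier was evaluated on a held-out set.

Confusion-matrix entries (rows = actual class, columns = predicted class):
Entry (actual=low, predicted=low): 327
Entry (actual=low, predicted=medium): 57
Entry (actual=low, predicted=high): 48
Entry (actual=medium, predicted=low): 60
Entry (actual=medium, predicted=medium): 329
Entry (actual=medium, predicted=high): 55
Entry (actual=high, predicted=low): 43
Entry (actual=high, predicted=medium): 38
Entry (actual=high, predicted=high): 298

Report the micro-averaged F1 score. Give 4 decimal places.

Micro-averaging pools counts across classes: ΣTP=954, ΣFP=301, ΣFN=301.
Micro-F1 score = 2·TP/(2·TP+FP+FN) on pooled counts = 0.7602 (equals overall accuracy in single-label multiclass).

0.7602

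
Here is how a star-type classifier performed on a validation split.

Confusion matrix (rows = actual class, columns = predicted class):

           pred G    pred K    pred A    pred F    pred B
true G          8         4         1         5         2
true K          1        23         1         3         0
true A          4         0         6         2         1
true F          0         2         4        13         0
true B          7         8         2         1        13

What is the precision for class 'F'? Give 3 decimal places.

0.542

Treat 'F' as positive and all other classes as negative.
precision = TP/(TP+FP).
F: TP=13, FP=5+3+2+1=11 → 13/24 = 0.5417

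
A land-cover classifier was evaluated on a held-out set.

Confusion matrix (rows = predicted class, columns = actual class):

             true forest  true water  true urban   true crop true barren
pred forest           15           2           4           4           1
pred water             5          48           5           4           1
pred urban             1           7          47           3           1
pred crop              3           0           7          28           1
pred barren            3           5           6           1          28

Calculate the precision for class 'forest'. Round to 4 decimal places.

0.5769

One-vs-rest for 'forest': TP = diagonal; FP = other classes predicted 'forest'; FN = 'forest' predicted as other.
precision = TP/(TP+FP).
forest: TP=15, FP=2+4+4+1=11 → 15/26 = 0.57692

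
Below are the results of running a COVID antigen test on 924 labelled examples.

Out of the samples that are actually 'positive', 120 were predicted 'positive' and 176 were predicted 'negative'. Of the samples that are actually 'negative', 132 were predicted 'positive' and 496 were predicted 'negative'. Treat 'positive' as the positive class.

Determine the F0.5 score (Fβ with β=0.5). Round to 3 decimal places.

0.460

Fβ = (1+β²)·TP / ((1+β²)·TP + β²·FN + FP), with β²=1/4
= 1.25·120 / (1.25·120 + 0.25·176 + 132) = 0.460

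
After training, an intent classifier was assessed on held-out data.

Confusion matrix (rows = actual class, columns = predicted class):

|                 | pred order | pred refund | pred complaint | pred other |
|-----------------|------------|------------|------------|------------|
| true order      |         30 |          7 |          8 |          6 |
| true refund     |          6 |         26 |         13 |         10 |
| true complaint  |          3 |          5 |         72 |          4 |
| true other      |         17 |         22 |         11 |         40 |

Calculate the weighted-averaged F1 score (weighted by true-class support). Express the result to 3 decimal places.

0.592

Per-class F1 score (2·TP/(2·TP+FP+FN)):
  order: TP=30, FP=6+3+17=26, FN=7+8+6=21 → 60/107 = 0.5607
  refund: TP=26, FP=7+5+22=34, FN=6+13+10=29 → 52/115 = 0.4522
  complaint: TP=72, FP=8+13+11=32, FN=3+5+4=12 → 144/188 = 0.7660
  other: TP=40, FP=6+10+4=20, FN=17+22+11=50 → 80/150 = 0.5333
Weighted-F1 score = Σ (supportᵢ/N)·F1 scoreᵢ with N=280: (51/280)·0.5607 + (55/280)·0.4522 + (84/280)·0.7660 + (90/280)·0.5333 = 0.592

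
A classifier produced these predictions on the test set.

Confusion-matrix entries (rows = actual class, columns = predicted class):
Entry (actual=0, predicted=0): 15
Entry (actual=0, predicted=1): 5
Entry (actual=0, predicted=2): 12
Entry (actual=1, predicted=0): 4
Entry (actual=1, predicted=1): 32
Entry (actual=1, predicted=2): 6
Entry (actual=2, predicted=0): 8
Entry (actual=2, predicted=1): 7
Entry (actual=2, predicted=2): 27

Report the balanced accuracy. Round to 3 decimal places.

Balanced accuracy = mean of per-class recall.
  0: recall = 15/32 = 0.4688
  1: recall = 32/42 = 0.7619
  2: recall = 27/42 = 0.6429
Mean = (0.4688 + 0.7619 + 0.6429) / 3 = 0.625

0.625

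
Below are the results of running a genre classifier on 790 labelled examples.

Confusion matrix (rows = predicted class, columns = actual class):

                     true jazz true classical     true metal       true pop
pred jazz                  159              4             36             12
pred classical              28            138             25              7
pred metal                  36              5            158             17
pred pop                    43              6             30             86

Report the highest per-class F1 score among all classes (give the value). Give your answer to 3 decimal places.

Per-class F1 score (2·TP/(2·TP+FP+FN)):
  jazz: TP=159, FP=4+36+12=52, FN=28+36+43=107 → 318/477 = 0.6667
  classical: TP=138, FP=28+25+7=60, FN=4+5+6=15 → 276/351 = 0.7863
  metal: TP=158, FP=36+5+17=58, FN=36+25+30=91 → 316/465 = 0.6796
  pop: TP=86, FP=43+6+30=79, FN=12+7+17=36 → 172/287 = 0.5993
Highest is class 'classical' with F1 score = 0.786.

0.786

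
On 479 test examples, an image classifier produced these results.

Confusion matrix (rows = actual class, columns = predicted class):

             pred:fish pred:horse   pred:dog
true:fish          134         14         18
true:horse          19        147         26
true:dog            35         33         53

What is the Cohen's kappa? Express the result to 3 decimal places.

0.535

Observed agreement pₒ = trace/N = 334/479 = 0.6973
Expected agreement pₑ = Σ (rowᵢ·colᵢ)/N² = (166·188 + 192·194 + 121·97)/479² = 0.3495
κ = (pₒ − pₑ)/(1 − pₑ) = (0.6973 − 0.3495)/(1 − 0.3495) = 0.535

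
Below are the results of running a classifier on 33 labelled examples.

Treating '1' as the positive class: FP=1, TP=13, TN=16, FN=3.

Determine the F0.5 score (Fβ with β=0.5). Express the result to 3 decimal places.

0.903

Fβ = (1+β²)·TP / ((1+β²)·TP + β²·FN + FP), with β²=1/4
= 1.25·13 / (1.25·13 + 0.25·3 + 1) = 0.903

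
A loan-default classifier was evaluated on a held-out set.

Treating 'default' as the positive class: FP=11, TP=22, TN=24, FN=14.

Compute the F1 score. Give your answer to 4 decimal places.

0.6377

Precision = TP/(TP+FP) = 22/33 = 0.6667
Recall = TP/(TP+FN) = 22/36 = 0.6111
F1 = 2·TP/(2·TP+FP+FN) = 44/69 = 0.6377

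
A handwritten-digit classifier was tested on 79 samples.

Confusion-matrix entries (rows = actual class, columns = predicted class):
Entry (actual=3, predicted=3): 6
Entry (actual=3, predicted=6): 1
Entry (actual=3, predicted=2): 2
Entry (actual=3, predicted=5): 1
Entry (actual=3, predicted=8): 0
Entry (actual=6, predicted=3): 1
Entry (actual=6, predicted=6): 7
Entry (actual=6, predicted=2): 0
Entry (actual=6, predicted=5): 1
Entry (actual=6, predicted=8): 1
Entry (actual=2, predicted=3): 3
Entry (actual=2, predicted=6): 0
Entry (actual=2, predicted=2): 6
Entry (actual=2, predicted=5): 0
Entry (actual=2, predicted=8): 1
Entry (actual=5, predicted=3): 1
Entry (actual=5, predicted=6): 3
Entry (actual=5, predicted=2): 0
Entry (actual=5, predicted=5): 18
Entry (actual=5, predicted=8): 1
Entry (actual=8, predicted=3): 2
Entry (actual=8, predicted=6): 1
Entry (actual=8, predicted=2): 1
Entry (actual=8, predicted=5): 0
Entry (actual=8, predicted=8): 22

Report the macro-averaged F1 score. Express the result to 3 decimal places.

0.698

Per-class F1 score (2·TP/(2·TP+FP+FN)):
  3: TP=6, FP=1+3+1+2=7, FN=1+2+1+0=4 → 12/23 = 0.5217
  6: TP=7, FP=1+0+3+1=5, FN=1+0+1+1=3 → 14/22 = 0.6364
  2: TP=6, FP=2+0+0+1=3, FN=3+0+0+1=4 → 12/19 = 0.6316
  5: TP=18, FP=1+1+0+0=2, FN=1+3+0+1=5 → 36/43 = 0.8372
  8: TP=22, FP=0+1+1+1=3, FN=2+1+1+0=4 → 44/51 = 0.8627
Macro-F1 score = mean = (0.5217 + 0.6364 + 0.6316 + 0.8372 + 0.8627) / 5 = 0.698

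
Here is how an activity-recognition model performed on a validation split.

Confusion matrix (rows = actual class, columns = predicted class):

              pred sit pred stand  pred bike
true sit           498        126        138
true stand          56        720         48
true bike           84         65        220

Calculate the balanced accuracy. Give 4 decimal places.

Balanced accuracy = mean of per-class recall.
  sit: recall = 498/762 = 0.65354
  stand: recall = 720/824 = 0.87379
  bike: recall = 220/369 = 0.59621
Mean = (0.65354 + 0.87379 + 0.59621) / 3 = 0.7078

0.7078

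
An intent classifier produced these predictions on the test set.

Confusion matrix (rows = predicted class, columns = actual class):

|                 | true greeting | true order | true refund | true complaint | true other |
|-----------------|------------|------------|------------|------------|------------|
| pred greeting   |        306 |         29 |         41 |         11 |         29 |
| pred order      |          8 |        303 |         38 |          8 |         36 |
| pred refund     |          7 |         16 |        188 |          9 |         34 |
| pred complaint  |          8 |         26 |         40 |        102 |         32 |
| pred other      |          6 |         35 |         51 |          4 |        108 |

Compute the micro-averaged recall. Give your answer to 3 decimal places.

0.683

Micro-averaging pools counts across classes: ΣTP=1007, ΣFP=468, ΣFN=468.
Micro-recall = TP/(TP+FN) on pooled counts = 0.683 (equals overall accuracy in single-label multiclass).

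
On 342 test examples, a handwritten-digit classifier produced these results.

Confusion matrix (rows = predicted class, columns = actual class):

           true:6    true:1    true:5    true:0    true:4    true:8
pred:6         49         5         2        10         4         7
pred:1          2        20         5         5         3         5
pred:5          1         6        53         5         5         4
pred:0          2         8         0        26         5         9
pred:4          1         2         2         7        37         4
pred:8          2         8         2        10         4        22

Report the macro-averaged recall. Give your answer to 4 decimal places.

Per-class recall (TP/(TP+FN)):
  6: TP=49, FN=2+1+2+1+2=8 → 49/57 = 0.85965
  1: TP=20, FN=5+6+8+2+8=29 → 20/49 = 0.40816
  5: TP=53, FN=2+5+0+2+2=11 → 53/64 = 0.82813
  0: TP=26, FN=10+5+5+7+10=37 → 26/63 = 0.41270
  4: TP=37, FN=4+3+5+5+4=21 → 37/58 = 0.63793
  8: TP=22, FN=7+5+4+9+4=29 → 22/51 = 0.43137
Macro-recall = mean = (0.85965 + 0.40816 + 0.82813 + 0.41270 + 0.63793 + 0.43137) / 6 = 0.5963

0.5963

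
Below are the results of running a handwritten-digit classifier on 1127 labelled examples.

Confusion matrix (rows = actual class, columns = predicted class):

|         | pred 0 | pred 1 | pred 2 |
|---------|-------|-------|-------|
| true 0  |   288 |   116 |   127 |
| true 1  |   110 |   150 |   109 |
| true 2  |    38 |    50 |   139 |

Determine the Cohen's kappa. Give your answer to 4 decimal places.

Observed agreement pₒ = trace/N = 577/1127 = 0.51198
Expected agreement pₑ = Σ (rowᵢ·colᵢ)/N² = (531·436 + 369·316 + 227·375)/1127² = 0.34110
κ = (pₒ − pₑ)/(1 − pₑ) = (0.51198 − 0.34110)/(1 − 0.34110) = 0.2593

0.2593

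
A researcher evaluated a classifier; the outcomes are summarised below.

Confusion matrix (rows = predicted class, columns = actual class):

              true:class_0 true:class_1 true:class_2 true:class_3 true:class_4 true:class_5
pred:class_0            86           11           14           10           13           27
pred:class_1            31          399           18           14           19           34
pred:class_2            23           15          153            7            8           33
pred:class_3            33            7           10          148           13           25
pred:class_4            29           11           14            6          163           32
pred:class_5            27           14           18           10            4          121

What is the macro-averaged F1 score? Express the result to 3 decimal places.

0.635

Per-class F1 score (2·TP/(2·TP+FP+FN)):
  class_0: TP=86, FP=11+14+10+13+27=75, FN=31+23+33+29+27=143 → 172/390 = 0.4410
  class_1: TP=399, FP=31+18+14+19+34=116, FN=11+15+7+11+14=58 → 798/972 = 0.8210
  class_2: TP=153, FP=23+15+7+8+33=86, FN=14+18+10+14+18=74 → 306/466 = 0.6567
  class_3: TP=148, FP=33+7+10+13+25=88, FN=10+14+7+6+10=47 → 296/431 = 0.6868
  class_4: TP=163, FP=29+11+14+6+32=92, FN=13+19+8+13+4=57 → 326/475 = 0.6863
  class_5: TP=121, FP=27+14+18+10+4=73, FN=27+34+33+25+32=151 → 242/466 = 0.5193
Macro-F1 score = mean = (0.4410 + 0.8210 + 0.6567 + 0.6868 + 0.6863 + 0.5193) / 6 = 0.635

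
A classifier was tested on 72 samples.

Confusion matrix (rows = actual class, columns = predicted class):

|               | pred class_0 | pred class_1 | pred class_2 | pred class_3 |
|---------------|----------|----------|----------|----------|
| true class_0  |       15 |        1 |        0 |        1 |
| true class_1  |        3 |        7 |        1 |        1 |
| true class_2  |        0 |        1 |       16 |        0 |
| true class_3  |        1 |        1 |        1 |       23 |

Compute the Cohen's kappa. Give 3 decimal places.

Observed agreement pₒ = trace/N = 61/72 = 0.8472
Expected agreement pₑ = Σ (rowᵢ·colᵢ)/N² = (17·19 + 12·10 + 17·18 + 26·25)/72² = 0.2699
κ = (pₒ − pₑ)/(1 − pₑ) = (0.8472 − 0.2699)/(1 − 0.2699) = 0.791

0.791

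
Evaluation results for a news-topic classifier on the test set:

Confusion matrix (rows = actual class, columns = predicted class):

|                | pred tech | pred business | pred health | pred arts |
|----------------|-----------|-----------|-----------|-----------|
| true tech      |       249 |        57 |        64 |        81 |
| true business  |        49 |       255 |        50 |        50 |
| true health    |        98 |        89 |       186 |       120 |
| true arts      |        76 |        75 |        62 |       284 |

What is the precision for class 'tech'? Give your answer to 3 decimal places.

0.528

Take TP from the diagonal, FP from the rest of the 'tech' prediction marginal, FN from the rest of the 'tech' actual marginal.
precision = TP/(TP+FP).
tech: TP=249, FP=49+98+76=223 → 249/472 = 0.5275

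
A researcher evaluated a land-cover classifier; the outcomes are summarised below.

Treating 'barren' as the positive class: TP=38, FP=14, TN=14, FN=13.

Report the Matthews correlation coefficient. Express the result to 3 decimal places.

0.247

MCC = (TP·TN − FP·FN) / √((TP+FP)(TP+FN)(TN+FP)(TN+FN))
Numerator = 38·14 − 14·13 = 350
Denominator = √(52·51·28·27) = √2004912 = 1415.9492
MCC = 350 / 1415.9492 = 0.247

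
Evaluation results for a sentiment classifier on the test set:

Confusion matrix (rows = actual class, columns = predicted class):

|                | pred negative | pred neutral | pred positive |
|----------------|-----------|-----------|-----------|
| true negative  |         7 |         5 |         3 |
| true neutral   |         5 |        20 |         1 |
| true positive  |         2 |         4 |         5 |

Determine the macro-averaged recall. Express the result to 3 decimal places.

0.563

Per-class recall (TP/(TP+FN)):
  negative: TP=7, FN=5+3=8 → 7/15 = 0.4667
  neutral: TP=20, FN=5+1=6 → 20/26 = 0.7692
  positive: TP=5, FN=2+4=6 → 5/11 = 0.4545
Macro-recall = mean = (0.4667 + 0.7692 + 0.4545) / 3 = 0.563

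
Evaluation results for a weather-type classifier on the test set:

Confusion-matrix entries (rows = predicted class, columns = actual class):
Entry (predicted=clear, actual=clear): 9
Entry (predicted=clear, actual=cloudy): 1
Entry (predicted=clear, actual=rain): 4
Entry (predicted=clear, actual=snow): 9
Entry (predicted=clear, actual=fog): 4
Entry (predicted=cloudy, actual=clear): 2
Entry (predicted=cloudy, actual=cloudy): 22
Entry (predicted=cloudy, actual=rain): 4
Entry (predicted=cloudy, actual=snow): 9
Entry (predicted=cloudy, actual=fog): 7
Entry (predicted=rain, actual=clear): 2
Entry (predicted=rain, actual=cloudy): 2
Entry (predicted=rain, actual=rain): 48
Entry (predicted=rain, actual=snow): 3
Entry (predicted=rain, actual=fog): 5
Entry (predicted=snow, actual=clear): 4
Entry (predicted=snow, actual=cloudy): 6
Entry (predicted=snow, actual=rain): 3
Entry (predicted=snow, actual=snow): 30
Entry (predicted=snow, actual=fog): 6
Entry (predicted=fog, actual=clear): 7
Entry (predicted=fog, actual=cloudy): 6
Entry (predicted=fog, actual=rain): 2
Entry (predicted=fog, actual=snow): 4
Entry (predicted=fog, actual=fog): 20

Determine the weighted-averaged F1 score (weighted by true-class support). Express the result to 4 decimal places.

0.5910

Per-class F1 score (2·TP/(2·TP+FP+FN)):
  clear: TP=9, FP=1+4+9+4=18, FN=2+2+4+7=15 → 18/51 = 0.35294
  cloudy: TP=22, FP=2+4+9+7=22, FN=1+2+6+6=15 → 44/81 = 0.54321
  rain: TP=48, FP=2+2+3+5=12, FN=4+4+3+2=13 → 96/121 = 0.79339
  snow: TP=30, FP=4+6+3+6=19, FN=9+9+3+4=25 → 60/104 = 0.57692
  fog: TP=20, FP=7+6+2+4=19, FN=4+7+5+6=22 → 40/81 = 0.49383
Weighted-F1 score = Σ (supportᵢ/N)·F1 scoreᵢ with N=219: (24/219)·0.35294 + (37/219)·0.54321 + (61/219)·0.79339 + (55/219)·0.57692 + (42/219)·0.49383 = 0.5910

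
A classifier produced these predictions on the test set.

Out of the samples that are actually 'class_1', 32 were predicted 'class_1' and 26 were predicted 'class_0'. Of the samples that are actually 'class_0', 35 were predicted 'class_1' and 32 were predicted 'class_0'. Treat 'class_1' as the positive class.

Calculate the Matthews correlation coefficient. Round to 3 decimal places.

MCC = (TP·TN − FP·FN) / √((TP+FP)(TP+FN)(TN+FP)(TN+FN))
Numerator = 32·32 − 35·26 = 114
Denominator = √(67·58·67·58) = √15100996 = 3886.0000
MCC = 114 / 3886.0000 = 0.029

0.029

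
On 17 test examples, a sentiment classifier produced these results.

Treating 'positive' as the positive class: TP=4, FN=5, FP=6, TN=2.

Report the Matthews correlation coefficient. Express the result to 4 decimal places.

-0.3099

MCC = (TP·TN − FP·FN) / √((TP+FP)(TP+FN)(TN+FP)(TN+FN))
Numerator = 4·2 − 6·5 = -22
Denominator = √(10·9·8·7) = √5040 = 70.9930
MCC = -22 / 70.9930 = -0.3099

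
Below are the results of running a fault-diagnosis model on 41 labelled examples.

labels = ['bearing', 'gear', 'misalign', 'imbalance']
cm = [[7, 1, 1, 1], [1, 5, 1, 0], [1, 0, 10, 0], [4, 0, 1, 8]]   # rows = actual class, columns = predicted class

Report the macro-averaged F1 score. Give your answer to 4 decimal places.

Per-class F1 score (2·TP/(2·TP+FP+FN)):
  bearing: TP=7, FP=1+1+4=6, FN=1+1+1=3 → 14/23 = 0.60870
  gear: TP=5, FP=1+0+0=1, FN=1+1+0=2 → 10/13 = 0.76923
  misalign: TP=10, FP=1+1+1=3, FN=1+0+0=1 → 20/24 = 0.83333
  imbalance: TP=8, FP=1+0+0=1, FN=4+0+1=5 → 16/22 = 0.72727
Macro-F1 score = mean = (0.60870 + 0.76923 + 0.83333 + 0.72727) / 4 = 0.7346

0.7346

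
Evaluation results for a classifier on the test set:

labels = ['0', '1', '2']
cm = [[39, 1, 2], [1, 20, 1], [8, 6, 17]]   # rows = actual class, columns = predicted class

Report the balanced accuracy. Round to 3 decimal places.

Balanced accuracy = mean of per-class recall.
  0: recall = 39/42 = 0.9286
  1: recall = 20/22 = 0.9091
  2: recall = 17/31 = 0.5484
Mean = (0.9286 + 0.9091 + 0.5484) / 3 = 0.795

0.795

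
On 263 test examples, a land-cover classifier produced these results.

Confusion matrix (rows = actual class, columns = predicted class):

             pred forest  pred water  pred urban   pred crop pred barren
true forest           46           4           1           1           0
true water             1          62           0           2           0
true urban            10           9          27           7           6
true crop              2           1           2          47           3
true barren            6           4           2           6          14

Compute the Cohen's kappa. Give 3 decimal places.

Observed agreement pₒ = trace/N = 196/263 = 0.7452
Expected agreement pₑ = Σ (rowᵢ·colᵢ)/N² = (52·65 + 65·80 + 59·32 + 55·63 + 32·23)/263² = 0.2121
κ = (pₒ − pₑ)/(1 − pₑ) = (0.7452 − 0.2121)/(1 − 0.2121) = 0.677

0.677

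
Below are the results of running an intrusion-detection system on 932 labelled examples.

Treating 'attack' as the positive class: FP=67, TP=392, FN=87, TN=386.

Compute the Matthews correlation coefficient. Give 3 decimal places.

MCC = (TP·TN − FP·FN) / √((TP+FP)(TP+FN)(TN+FP)(TN+FN))
Numerator = 392·386 − 67·87 = 145483
Denominator = √(459·479·453·473) = √47109396609 = 217046.9917
MCC = 145483 / 217046.9917 = 0.670

0.670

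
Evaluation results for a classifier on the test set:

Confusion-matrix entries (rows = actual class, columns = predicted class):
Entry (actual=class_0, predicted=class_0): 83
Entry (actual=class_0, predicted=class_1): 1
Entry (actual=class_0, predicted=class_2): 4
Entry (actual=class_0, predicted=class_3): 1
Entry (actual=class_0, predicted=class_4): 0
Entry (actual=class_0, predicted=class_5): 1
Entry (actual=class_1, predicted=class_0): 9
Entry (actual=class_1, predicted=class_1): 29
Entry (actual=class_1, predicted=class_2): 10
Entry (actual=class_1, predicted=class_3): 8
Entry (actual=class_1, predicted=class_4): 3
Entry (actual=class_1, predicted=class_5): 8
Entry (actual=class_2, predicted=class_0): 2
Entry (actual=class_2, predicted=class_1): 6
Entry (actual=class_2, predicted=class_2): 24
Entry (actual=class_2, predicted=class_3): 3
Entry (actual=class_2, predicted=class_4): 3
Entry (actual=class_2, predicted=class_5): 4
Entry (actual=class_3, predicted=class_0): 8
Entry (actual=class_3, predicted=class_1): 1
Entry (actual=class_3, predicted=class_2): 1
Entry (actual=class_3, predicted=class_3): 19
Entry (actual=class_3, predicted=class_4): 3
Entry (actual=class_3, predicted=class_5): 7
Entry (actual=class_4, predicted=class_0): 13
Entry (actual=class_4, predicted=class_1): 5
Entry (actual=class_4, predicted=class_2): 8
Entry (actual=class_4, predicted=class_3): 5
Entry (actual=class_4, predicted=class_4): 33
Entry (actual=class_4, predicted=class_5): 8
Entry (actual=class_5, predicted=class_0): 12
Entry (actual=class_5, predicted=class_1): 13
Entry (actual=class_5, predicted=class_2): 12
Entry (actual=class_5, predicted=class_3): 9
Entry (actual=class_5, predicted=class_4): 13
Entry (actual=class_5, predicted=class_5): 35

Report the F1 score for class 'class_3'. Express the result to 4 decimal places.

0.4524

One-vs-rest for 'class_3': TP = diagonal; FP = other classes predicted 'class_3'; FN = 'class_3' predicted as other.
F1 score = 2·TP/(2·TP+FP+FN).
class_3: TP=19, FP=1+8+3+5+9=26, FN=8+1+1+3+7=20 → 38/84 = 0.45238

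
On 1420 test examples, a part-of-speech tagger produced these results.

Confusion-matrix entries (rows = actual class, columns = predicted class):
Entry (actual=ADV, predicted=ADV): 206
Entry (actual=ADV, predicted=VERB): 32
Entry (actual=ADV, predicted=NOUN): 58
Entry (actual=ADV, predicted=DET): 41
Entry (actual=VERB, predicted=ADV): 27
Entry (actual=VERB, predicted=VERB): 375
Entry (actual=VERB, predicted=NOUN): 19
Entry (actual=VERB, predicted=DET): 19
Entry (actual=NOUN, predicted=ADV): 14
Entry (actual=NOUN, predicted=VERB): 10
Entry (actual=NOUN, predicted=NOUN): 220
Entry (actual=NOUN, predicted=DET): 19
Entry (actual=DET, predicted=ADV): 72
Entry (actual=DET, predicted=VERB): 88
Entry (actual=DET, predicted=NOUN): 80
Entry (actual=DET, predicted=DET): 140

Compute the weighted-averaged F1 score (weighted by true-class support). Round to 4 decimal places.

Per-class F1 score (2·TP/(2·TP+FP+FN)):
  ADV: TP=206, FP=27+14+72=113, FN=32+58+41=131 → 412/656 = 0.62805
  VERB: TP=375, FP=32+10+88=130, FN=27+19+19=65 → 750/945 = 0.79365
  NOUN: TP=220, FP=58+19+80=157, FN=14+10+19=43 → 440/640 = 0.68750
  DET: TP=140, FP=41+19+19=79, FN=72+88+80=240 → 280/599 = 0.46745
Weighted-F1 score = Σ (supportᵢ/N)·F1 scoreᵢ with N=1420: (337/1420)·0.62805 + (440/1420)·0.79365 + (263/1420)·0.68750 + (380/1420)·0.46745 = 0.6474

0.6474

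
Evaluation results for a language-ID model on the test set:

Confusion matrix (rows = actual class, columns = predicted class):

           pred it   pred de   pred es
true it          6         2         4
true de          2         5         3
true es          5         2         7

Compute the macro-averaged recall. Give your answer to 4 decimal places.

0.5000

Per-class recall (TP/(TP+FN)):
  it: TP=6, FN=2+4=6 → 6/12 = 0.50000
  de: TP=5, FN=2+3=5 → 5/10 = 0.50000
  es: TP=7, FN=5+2=7 → 7/14 = 0.50000
Macro-recall = mean = (0.50000 + 0.50000 + 0.50000) / 3 = 0.5000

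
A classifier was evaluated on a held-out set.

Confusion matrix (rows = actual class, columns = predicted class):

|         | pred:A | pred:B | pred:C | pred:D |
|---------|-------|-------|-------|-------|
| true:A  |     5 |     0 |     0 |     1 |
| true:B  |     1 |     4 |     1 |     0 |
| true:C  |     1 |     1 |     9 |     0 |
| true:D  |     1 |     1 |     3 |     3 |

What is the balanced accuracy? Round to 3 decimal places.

Balanced accuracy = mean of per-class recall.
  A: recall = 5/6 = 0.8333
  B: recall = 4/6 = 0.6667
  C: recall = 9/11 = 0.8182
  D: recall = 3/8 = 0.3750
Mean = (0.8333 + 0.6667 + 0.8182 + 0.3750) / 4 = 0.673

0.673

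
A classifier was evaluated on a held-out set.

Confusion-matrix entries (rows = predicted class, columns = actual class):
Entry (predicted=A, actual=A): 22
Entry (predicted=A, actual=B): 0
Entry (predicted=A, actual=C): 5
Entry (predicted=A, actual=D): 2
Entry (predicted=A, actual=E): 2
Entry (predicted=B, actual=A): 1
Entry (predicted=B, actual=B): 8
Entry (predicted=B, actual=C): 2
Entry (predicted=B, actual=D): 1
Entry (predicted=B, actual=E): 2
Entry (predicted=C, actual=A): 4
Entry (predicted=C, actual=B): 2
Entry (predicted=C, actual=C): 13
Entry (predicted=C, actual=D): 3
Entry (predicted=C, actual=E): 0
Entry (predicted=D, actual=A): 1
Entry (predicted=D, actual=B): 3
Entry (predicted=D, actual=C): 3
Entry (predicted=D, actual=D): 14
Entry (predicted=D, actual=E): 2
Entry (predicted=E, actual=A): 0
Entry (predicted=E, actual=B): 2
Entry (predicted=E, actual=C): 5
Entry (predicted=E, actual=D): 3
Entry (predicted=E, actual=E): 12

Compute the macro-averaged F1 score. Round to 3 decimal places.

0.605

Per-class F1 score (2·TP/(2·TP+FP+FN)):
  A: TP=22, FP=0+5+2+2=9, FN=1+4+1+0=6 → 44/59 = 0.7458
  B: TP=8, FP=1+2+1+2=6, FN=0+2+3+2=7 → 16/29 = 0.5517
  C: TP=13, FP=4+2+3+0=9, FN=5+2+3+5=15 → 26/50 = 0.5200
  D: TP=14, FP=1+3+3+2=9, FN=2+1+3+3=9 → 28/46 = 0.6087
  E: TP=12, FP=0+2+5+3=10, FN=2+2+0+2=6 → 24/40 = 0.6000
Macro-F1 score = mean = (0.7458 + 0.5517 + 0.5200 + 0.6087 + 0.6000) / 5 = 0.605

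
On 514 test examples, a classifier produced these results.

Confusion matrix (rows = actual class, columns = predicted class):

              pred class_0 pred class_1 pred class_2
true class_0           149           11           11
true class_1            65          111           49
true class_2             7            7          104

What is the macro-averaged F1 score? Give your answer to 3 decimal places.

0.708

Per-class F1 score (2·TP/(2·TP+FP+FN)):
  class_0: TP=149, FP=65+7=72, FN=11+11=22 → 298/392 = 0.7602
  class_1: TP=111, FP=11+7=18, FN=65+49=114 → 222/354 = 0.6271
  class_2: TP=104, FP=11+49=60, FN=7+7=14 → 208/282 = 0.7376
Macro-F1 score = mean = (0.7602 + 0.6271 + 0.7376) / 3 = 0.708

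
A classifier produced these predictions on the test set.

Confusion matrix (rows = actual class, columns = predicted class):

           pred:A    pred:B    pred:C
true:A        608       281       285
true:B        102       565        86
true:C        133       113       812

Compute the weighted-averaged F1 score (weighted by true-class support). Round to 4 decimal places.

Per-class F1 score (2·TP/(2·TP+FP+FN)):
  A: TP=608, FP=102+133=235, FN=281+285=566 → 1216/2017 = 0.60288
  B: TP=565, FP=281+113=394, FN=102+86=188 → 1130/1712 = 0.66005
  C: TP=812, FP=285+86=371, FN=133+113=246 → 1624/2241 = 0.72468
Weighted-F1 score = Σ (supportᵢ/N)·F1 scoreᵢ with N=2985: (1174/2985)·0.60288 + (753/2985)·0.66005 + (1058/2985)·0.72468 = 0.6605

0.6605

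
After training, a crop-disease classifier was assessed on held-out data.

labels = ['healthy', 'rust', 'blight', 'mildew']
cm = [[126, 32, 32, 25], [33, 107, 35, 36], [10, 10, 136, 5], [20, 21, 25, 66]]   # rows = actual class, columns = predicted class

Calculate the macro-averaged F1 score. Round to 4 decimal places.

0.5962

Per-class F1 score (2·TP/(2·TP+FP+FN)):
  healthy: TP=126, FP=33+10+20=63, FN=32+32+25=89 → 252/404 = 0.62376
  rust: TP=107, FP=32+10+21=63, FN=33+35+36=104 → 214/381 = 0.56168
  blight: TP=136, FP=32+35+25=92, FN=10+10+5=25 → 272/389 = 0.69923
  mildew: TP=66, FP=25+36+5=66, FN=20+21+25=66 → 132/264 = 0.50000
Macro-F1 score = mean = (0.62376 + 0.56168 + 0.69923 + 0.50000) / 4 = 0.5962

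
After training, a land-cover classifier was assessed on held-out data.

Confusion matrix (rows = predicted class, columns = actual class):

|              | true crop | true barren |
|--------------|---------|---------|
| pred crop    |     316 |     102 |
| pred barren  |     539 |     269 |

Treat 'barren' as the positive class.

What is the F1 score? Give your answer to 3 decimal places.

Precision = TP/(TP+FP) = 269/808 = 0.3329
Recall = TP/(TP+FN) = 269/371 = 0.7251
F1 = 2·TP/(2·TP+FP+FN) = 538/1179 = 0.456

0.456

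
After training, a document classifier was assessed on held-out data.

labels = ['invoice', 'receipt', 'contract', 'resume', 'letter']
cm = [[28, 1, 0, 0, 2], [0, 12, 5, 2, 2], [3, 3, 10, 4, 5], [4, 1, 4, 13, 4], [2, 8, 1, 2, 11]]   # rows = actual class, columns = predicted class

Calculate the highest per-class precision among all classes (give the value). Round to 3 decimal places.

Per-class precision (TP/(TP+FP)):
  invoice: TP=28, FP=0+3+4+2=9 → 28/37 = 0.7568
  receipt: TP=12, FP=1+3+1+8=13 → 12/25 = 0.4800
  contract: TP=10, FP=0+5+4+1=10 → 10/20 = 0.5000
  resume: TP=13, FP=0+2+4+2=8 → 13/21 = 0.6190
  letter: TP=11, FP=2+2+5+4=13 → 11/24 = 0.4583
Highest is class 'invoice' with precision = 0.757.

0.757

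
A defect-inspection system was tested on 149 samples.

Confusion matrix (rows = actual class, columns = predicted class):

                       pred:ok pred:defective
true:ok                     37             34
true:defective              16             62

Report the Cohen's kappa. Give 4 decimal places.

0.3196

Observed agreement pₒ = trace/N = 99/149 = 0.66443
Expected agreement pₑ = Σ (rowᵢ·colᵢ)/N² = (71·53 + 78·96)/149² = 0.50678
κ = (pₒ − pₑ)/(1 − pₑ) = (0.66443 − 0.50678)/(1 − 0.50678) = 0.3196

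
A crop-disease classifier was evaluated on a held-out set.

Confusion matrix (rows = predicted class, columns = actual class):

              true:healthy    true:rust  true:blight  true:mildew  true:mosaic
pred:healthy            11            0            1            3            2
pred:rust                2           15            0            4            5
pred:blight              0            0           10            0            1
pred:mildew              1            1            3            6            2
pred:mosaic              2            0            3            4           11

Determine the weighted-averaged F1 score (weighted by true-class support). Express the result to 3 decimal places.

0.601

Per-class F1 score (2·TP/(2·TP+FP+FN)):
  healthy: TP=11, FP=0+1+3+2=6, FN=2+0+1+2=5 → 22/33 = 0.6667
  rust: TP=15, FP=2+0+4+5=11, FN=0+0+1+0=1 → 30/42 = 0.7143
  blight: TP=10, FP=0+0+0+1=1, FN=1+0+3+3=7 → 20/28 = 0.7143
  mildew: TP=6, FP=1+1+3+2=7, FN=3+4+0+4=11 → 12/30 = 0.4000
  mosaic: TP=11, FP=2+0+3+4=9, FN=2+5+1+2=10 → 22/41 = 0.5366
Weighted-F1 score = Σ (supportᵢ/N)·F1 scoreᵢ with N=87: (16/87)·0.6667 + (16/87)·0.7143 + (17/87)·0.7143 + (17/87)·0.4000 + (21/87)·0.5366 = 0.601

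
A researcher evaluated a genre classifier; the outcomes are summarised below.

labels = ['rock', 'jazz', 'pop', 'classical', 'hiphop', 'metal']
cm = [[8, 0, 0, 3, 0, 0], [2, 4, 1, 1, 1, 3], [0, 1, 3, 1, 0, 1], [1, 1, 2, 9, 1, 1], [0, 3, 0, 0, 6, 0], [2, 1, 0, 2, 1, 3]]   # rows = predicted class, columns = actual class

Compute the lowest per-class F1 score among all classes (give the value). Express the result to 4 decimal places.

Per-class F1 score (2·TP/(2·TP+FP+FN)):
  rock: TP=8, FP=0+0+3+0+0=3, FN=2+0+1+0+2=5 → 16/24 = 0.66667
  jazz: TP=4, FP=2+1+1+1+3=8, FN=0+1+1+3+1=6 → 8/22 = 0.36364
  pop: TP=3, FP=0+1+1+0+1=3, FN=0+1+2+0+0=3 → 6/12 = 0.50000
  classical: TP=9, FP=1+1+2+1+1=6, FN=3+1+1+0+2=7 → 18/31 = 0.58065
  hiphop: TP=6, FP=0+3+0+0+0=3, FN=0+1+0+1+1=3 → 12/18 = 0.66667
  metal: TP=3, FP=2+1+0+2+1=6, FN=0+3+1+1+0=5 → 6/17 = 0.35294
Lowest is class 'metal' with F1 score = 0.3529.

0.3529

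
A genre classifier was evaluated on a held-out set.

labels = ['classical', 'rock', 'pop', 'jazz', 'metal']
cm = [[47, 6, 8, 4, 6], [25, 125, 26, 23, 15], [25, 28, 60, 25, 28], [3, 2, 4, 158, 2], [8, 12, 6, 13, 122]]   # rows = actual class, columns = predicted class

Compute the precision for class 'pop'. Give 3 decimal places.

precision = TP/(TP+FP).
pop: TP=60, FP=8+26+4+6=44 → 60/104 = 0.5769

0.577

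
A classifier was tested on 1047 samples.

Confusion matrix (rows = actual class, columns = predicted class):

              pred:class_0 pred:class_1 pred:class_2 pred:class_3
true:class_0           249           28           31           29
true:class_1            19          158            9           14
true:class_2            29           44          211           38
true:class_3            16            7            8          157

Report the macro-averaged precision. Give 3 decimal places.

Per-class precision (TP/(TP+FP)):
  class_0: TP=249, FP=19+29+16=64 → 249/313 = 0.7955
  class_1: TP=158, FP=28+44+7=79 → 158/237 = 0.6667
  class_2: TP=211, FP=31+9+8=48 → 211/259 = 0.8147
  class_3: TP=157, FP=29+14+38=81 → 157/238 = 0.6597
Macro-precision = mean = (0.7955 + 0.6667 + 0.8147 + 0.6597) / 4 = 0.734

0.734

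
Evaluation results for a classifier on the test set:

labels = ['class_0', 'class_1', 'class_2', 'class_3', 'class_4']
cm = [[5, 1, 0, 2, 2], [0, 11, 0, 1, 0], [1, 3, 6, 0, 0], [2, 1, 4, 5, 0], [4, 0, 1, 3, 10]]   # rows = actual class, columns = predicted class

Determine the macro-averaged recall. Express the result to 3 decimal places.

Per-class recall (TP/(TP+FN)):
  class_0: TP=5, FN=1+0+2+2=5 → 5/10 = 0.5000
  class_1: TP=11, FN=0+0+1+0=1 → 11/12 = 0.9167
  class_2: TP=6, FN=1+3+0+0=4 → 6/10 = 0.6000
  class_3: TP=5, FN=2+1+4+0=7 → 5/12 = 0.4167
  class_4: TP=10, FN=4+0+1+3=8 → 10/18 = 0.5556
Macro-recall = mean = (0.5000 + 0.9167 + 0.6000 + 0.4167 + 0.5556) / 5 = 0.598

0.598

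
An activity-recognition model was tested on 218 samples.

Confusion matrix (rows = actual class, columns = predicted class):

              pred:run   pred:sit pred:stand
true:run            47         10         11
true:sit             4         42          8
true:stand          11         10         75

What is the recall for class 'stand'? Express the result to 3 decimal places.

0.781

Treat 'stand' as positive and all other classes as negative.
recall = TP/(TP+FN).
stand: TP=75, FN=11+10=21 → 75/96 = 0.7813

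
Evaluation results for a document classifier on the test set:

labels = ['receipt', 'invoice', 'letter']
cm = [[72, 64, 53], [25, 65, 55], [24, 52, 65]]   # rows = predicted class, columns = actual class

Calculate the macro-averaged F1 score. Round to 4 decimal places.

0.4258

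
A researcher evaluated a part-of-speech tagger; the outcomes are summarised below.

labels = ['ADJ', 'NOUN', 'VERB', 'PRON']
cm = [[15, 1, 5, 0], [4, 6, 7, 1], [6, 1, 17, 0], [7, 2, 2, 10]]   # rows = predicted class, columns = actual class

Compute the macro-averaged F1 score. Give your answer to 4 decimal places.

0.5594

Per-class F1 score (2·TP/(2·TP+FP+FN)):
  ADJ: TP=15, FP=1+5+0=6, FN=4+6+7=17 → 30/53 = 0.56604
  NOUN: TP=6, FP=4+7+1=12, FN=1+1+2=4 → 12/28 = 0.42857
  VERB: TP=17, FP=6+1+0=7, FN=5+7+2=14 → 34/55 = 0.61818
  PRON: TP=10, FP=7+2+2=11, FN=0+1+0=1 → 20/32 = 0.62500
Macro-F1 score = mean = (0.56604 + 0.42857 + 0.61818 + 0.62500) / 4 = 0.5594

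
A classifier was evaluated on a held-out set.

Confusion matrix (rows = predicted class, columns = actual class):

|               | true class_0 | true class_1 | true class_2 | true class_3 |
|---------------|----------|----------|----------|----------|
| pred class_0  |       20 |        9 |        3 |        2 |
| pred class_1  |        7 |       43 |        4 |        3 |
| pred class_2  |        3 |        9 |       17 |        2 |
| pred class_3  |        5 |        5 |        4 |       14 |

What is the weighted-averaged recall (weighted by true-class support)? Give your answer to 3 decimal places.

0.627

Per-class recall (TP/(TP+FN)):
  class_0: TP=20, FN=7+3+5=15 → 20/35 = 0.5714
  class_1: TP=43, FN=9+9+5=23 → 43/66 = 0.6515
  class_2: TP=17, FN=3+4+4=11 → 17/28 = 0.6071
  class_3: TP=14, FN=2+3+2=7 → 14/21 = 0.6667
Weighted-recall = Σ (supportᵢ/N)·recallᵢ with N=150: (35/150)·0.5714 + (66/150)·0.6515 + (28/150)·0.6071 + (21/150)·0.6667 = 0.627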